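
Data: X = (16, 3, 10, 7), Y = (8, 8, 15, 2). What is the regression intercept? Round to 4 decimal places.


a = ybar - b*xbar, where b = sum((xi-xbar)(yi-ybar)) / sum((xi-xbar)^2)
n = 4, xbar = 36/4 = 9, ybar = 33/4 = 8.25
Sxy = sum((xi-xbar)(yi-ybar)) = 19
Sxx = sum((xi-xbar)^2) = 90
b = Sxy / Sxx = 19/90 ≈ 0.211111
a = 8.25 - 0.211111 * 9 = 6.35

6.3500


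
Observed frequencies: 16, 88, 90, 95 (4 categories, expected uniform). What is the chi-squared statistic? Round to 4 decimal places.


chi2 = sum((O-E)^2/E), E = total/4
total = 289, E = 289/4 = 72.25
(16 - 72.25)^2 / 72.25 = 3164.0625 / 72.25 = 50625/1156 ≈ 43.793253
(88 - 72.25)^2 / 72.25 = 248.0625 / 72.25 = 3969/1156 ≈ 3.433391
(90 - 72.25)^2 / 72.25 = 315.0625 / 72.25 = 5041/1156 ≈ 4.360727
(95 - 72.25)^2 / 72.25 = 517.5625 / 72.25 = 8281/1156 ≈ 7.163495
chi2 = 16979/289 ≈ 58.750865

58.7509


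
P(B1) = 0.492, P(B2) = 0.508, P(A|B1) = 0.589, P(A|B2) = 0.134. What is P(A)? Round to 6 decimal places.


P(A) = P(A|B1)*P(B1) + P(A|B2)*P(B2)
P(A|B1)*P(B1) = 0.589 * 0.492 = 0.289788
P(A|B2)*P(B2) = 0.134 * 0.508 = 0.068072
P(A) = 0.289788 + 0.068072 = 0.35786

0.357860


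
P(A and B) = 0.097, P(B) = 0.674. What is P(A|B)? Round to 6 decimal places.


P(A|B) = P(A and B) / P(B) = 0.097 / 0.674 = 97/674 ≈ 0.14391691

0.143917


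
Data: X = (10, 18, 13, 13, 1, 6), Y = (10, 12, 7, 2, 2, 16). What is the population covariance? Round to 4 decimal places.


Cov = (1/n)*sum((xi-xbar)(yi-ybar))
n = 6, xbar = 61/6 ≈ 10.166667, ybar = 49/6 ≈ 8.166667
sum((xi-xbar)(yi-ybar)) = 197/6 ≈ 32.833333
Cov = 32.833333 / 6 = 197/36 ≈ 5.472222

5.4722


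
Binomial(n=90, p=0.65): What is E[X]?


E[X] = n*p = 90 * 0.65 = 58.5

58.5


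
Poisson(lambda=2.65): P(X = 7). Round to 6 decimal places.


P = e^(-lam) * lam^k / k!
e^(-2.65) ≈ 0.07065121
lam^k = 2.65^7 ≈ 917.743078
k! = 7! = 5040
P = 0.07065121 * 917.743078 / 5040 ≈ 0.012865

0.012865


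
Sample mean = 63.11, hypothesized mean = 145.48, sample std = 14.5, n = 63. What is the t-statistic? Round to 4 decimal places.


t = (xbar - mu0) / (s/sqrt(n))
xbar - mu0 = 63.11 - 145.48 = -82.37
sqrt(63) ≈ 7.93725393
s/sqrt(n) = 14.5 / 7.93725393 ≈ 1.82682829
t = -82.37 / 1.82682829 ≈ -45.089076

-45.0891


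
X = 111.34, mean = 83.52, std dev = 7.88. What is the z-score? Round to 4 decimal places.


z = (X - mu) / sigma
X - mu = 111.34 - 83.52 = 27.82
z = 27.82 / 7.88 = 1391/394 ≈ 3.530457

3.5305


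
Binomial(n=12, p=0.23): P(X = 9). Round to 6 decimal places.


P = C(n,k) * p^k * (1-p)^(n-k)
C(12,9) = 220
p^k = 0.23^9 ≈ 0.000001801153
(1-p)^(n-k) = 0.77^3 = 0.456533
P = 220 * 0.000001801153 * 0.456533 ≈ 0.000181

0.000181


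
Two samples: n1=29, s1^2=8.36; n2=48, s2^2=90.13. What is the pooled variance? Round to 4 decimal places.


sp^2 = ((n1-1)*s1^2 + (n2-1)*s2^2)/(n1+n2-2)
(n1-1)*s1^2 = 28 * 8.36 = 234.08
(n2-1)*s2^2 = 47 * 90.13 = 4236.11
numerator = 234.08 + 4236.11 = 4470.19
n1+n2-2 = 75
sp^2 = 4470.19 / 75 = 447019/7500 ≈ 59.602533

59.6025


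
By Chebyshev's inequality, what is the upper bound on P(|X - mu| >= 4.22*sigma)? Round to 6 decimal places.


P <= 1/k^2
k^2 = 4.22^2 = 17.8084
1/k^2 = 1 / 17.8084 ≈ 0.05615328

0.056153


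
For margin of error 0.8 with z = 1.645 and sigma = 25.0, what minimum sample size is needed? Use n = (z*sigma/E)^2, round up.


z*sigma/E = 1.645 * 25.0 / 0.8 = 51.40625
(z*sigma/E)^2 = 2706025/1024 ≈ 2642.602539
round up: n = 2643

2643


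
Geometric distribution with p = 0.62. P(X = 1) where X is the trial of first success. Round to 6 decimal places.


P = (1-p)^(k-1) * p
(1-p)^(k-1) = 0.38^0 = 1
P = 1 * 0.62 = 0.62

0.620000


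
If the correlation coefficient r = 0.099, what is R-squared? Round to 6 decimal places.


R^2 = r^2 = (0.099)^2 = 0.009801

0.009801


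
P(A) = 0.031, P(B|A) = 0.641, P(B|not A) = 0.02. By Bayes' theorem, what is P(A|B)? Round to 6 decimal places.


P(A|B) = P(B|A)*P(A) / P(B), P(B) = P(B|A)*P(A) + P(B|not A)*P(not A)
P(B|A)*P(A) = 0.641 * 0.031 = 0.019871
P(B|not A)*P(not A) = 0.02 * 0.969 = 0.01938
P(B) = 0.019871 + 0.01938 = 0.039251
P(A|B) = 0.019871 / 0.039251 ≈ 0.50625462

0.506255


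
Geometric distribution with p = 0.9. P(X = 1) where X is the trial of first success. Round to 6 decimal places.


P = (1-p)^(k-1) * p
(1-p)^(k-1) = 0.1^0 = 1
P = 1 * 0.9 = 0.9

0.900000


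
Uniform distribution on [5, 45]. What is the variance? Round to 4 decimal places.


Var = (b-a)^2 / 12
(b-a)^2 = (45 - 5)^2 = 1600
Var = 1600/12 ≈ 133.333333

133.3333


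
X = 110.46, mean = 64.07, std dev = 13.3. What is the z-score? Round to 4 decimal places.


z = (X - mu) / sigma
X - mu = 110.46 - 64.07 = 46.39
z = 46.39 / 13.3 = 4639/1330 ≈ 3.487970

3.4880


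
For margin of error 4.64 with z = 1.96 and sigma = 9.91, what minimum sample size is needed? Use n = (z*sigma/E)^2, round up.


z*sigma/E = 1.96 * 9.91 / 4.64 ≈ 4.186121
(z*sigma/E)^2 ≈ 17.523606
round up: n = 18

18


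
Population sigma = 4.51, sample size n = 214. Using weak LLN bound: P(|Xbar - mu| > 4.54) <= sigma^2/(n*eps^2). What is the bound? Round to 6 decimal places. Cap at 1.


bound = min(1, sigma^2/(n*eps^2))
sigma^2 = 4.51^2 = 20.3401
n*eps^2 = 214 * 4.54^2 = 214 * 20.6116 = 4410.8824
sigma^2/(n*eps^2) = 20.3401 / 4410.8824 ≈ 0.00461134

0.004611


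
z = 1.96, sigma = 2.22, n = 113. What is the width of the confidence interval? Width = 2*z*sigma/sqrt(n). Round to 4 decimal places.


width = 2*z*sigma/sqrt(n)
2*z*sigma = 2 * 1.96 * 2.22 = 8.7024
sqrt(113) ≈ 10.630146
width = 8.7024 / 10.630146 ≈ 0.818653

0.8187


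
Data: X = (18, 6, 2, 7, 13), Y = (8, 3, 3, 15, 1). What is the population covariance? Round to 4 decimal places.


Cov = (1/n)*sum((xi-xbar)(yi-ybar))
n = 5, xbar = 46/5 = 9.2, ybar = 30/5 = 6
sum((xi-xbar)(yi-ybar)) = 10
Cov = 10 / 5 = 2

2.0000


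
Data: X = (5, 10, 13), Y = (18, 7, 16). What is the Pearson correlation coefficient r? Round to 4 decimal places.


r = sum((xi-xbar)(yi-ybar)) / sqrt(sum((xi-xbar)^2) * sum((yi-ybar)^2))
n = 3, xbar = 28/3 ≈ 9.333333, ybar = 41/3 ≈ 13.666667
Sxy = sum((xi-xbar)(yi-ybar)) = -44/3 ≈ -14.666667
Sxx = sum((xi-xbar)^2) = 98/3 ≈ 32.666667
Syy = sum((yi-ybar)^2) = 206/3 ≈ 68.666667
sqrt(Sxx*Syy) ≈ 47.361494
r = Sxy / sqrt(Sxx*Syy) = -14.666667 / 47.361494 ≈ -0.309675

-0.3097


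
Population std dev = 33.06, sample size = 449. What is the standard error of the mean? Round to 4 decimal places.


SE = sigma / sqrt(n)
sqrt(449) ≈ 21.189620
SE = 33.06 / 21.189620 ≈ 1.560198

1.5602


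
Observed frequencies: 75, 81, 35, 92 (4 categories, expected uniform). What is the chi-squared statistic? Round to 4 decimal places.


chi2 = sum((O-E)^2/E), E = total/4
total = 283, E = 283/4 = 70.75
(75 - 70.75)^2 / 70.75 = 18.0625 / 70.75 = 289/1132 ≈ 0.255300
(81 - 70.75)^2 / 70.75 = 105.0625 / 70.75 = 1681/1132 ≈ 1.484982
(35 - 70.75)^2 / 70.75 = 1278.0625 / 70.75 = 20449/1132 ≈ 18.064488
(92 - 70.75)^2 / 70.75 = 451.5625 / 70.75 = 7225/1132 ≈ 6.382509
chi2 = 7411/283 ≈ 26.187279

26.1873


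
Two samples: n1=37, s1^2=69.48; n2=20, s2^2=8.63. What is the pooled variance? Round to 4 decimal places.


sp^2 = ((n1-1)*s1^2 + (n2-1)*s2^2)/(n1+n2-2)
(n1-1)*s1^2 = 36 * 69.48 = 2501.28
(n2-1)*s2^2 = 19 * 8.63 = 163.97
numerator = 2501.28 + 163.97 = 2665.25
n1+n2-2 = 55
sp^2 = 2665.25 / 55 = 10661/220 ≈ 48.459091

48.4591


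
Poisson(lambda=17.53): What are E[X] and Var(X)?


E[X] = Var(X) = lambda = 17.53

17.53, 17.53


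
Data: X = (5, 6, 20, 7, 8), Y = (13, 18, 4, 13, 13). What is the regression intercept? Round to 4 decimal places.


a = ybar - b*xbar, where b = sum((xi-xbar)(yi-ybar)) / sum((xi-xbar)^2)
n = 5, xbar = 46/5 = 9.2, ybar = 61/5 = 12.2
Sxy = sum((xi-xbar)(yi-ybar)) = -113.2
Sxx = sum((xi-xbar)^2) = 150.8
b = Sxy / Sxx = -283/377 ≈ -0.750663
a = 12.2 - (-0.750663) * 9.2 = 7203/377 ≈ 19.106101

19.1061


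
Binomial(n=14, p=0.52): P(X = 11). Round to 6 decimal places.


P = C(n,k) * p^k * (1-p)^(n-k)
C(14,11) = 364
p^k = 0.52^11 ≈ 0.0007516866
(1-p)^(n-k) = 0.48^3 = 0.110592
P = 364 * 0.0007516866 * 0.110592 ≈ 0.030260

0.030260


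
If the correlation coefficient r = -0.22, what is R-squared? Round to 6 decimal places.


R^2 = r^2 = (-0.22)^2 = 0.0484

0.048400


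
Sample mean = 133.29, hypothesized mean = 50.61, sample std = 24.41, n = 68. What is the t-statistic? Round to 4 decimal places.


t = (xbar - mu0) / (s/sqrt(n))
xbar - mu0 = 133.29 - 50.61 = 82.68
sqrt(68) ≈ 8.24621125
s/sqrt(n) = 24.41 / 8.24621125 ≈ 2.96014730
t = 82.68 / 2.96014730 ≈ 27.931042

27.9310


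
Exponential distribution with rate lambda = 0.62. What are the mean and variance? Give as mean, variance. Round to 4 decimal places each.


mean = 1/lam, var = 1/lam^2
mean = 1 / 0.62 = 50/31 ≈ 1.612903
lam^2 = 0.62^2 = 0.3844
var = 1 / 0.3844 = 2500/961 ≈ 2.601457

1.6129, 2.6015


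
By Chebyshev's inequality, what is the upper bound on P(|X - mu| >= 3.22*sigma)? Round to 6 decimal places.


P <= 1/k^2
k^2 = 3.22^2 = 10.3684
1/k^2 = 1 / 10.3684 ≈ 0.09644690

0.096447


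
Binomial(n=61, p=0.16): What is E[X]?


E[X] = n*p = 61 * 0.16 = 9.76

9.76


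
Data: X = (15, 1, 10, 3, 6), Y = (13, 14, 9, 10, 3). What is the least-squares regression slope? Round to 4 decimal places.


b = sum((xi-xbar)(yi-ybar)) / sum((xi-xbar)^2)
n = 5, xbar = 35/5 = 7, ybar = 49/5 = 9.8
Sxy = sum((xi-xbar)(yi-ybar)) = 4
Sxx = sum((xi-xbar)^2) = 126
b = Sxy / Sxx = 2/63 ≈ 0.031746

0.0317


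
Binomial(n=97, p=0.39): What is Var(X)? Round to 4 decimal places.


Var = n*p*(1-p) = 97 * 0.39 * 0.61 = 23.0763

23.0763


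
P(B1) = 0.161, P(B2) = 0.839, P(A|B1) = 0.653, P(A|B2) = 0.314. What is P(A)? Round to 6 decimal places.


P(A) = P(A|B1)*P(B1) + P(A|B2)*P(B2)
P(A|B1)*P(B1) = 0.653 * 0.161 = 0.105133
P(A|B2)*P(B2) = 0.314 * 0.839 = 0.263446
P(A) = 0.105133 + 0.263446 = 0.368579

0.368579


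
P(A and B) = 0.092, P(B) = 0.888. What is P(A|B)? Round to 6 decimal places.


P(A|B) = P(A and B) / P(B) = 0.092 / 0.888 = 23/222 ≈ 0.10360360

0.103604


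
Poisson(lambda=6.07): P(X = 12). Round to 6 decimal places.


P = e^(-lam) * lam^k / k!
e^(-6.07) ≈ 0.002311173
lam^k = 6.07^12 ≈ 2501867427.200536
k! = 12! = 479001600
P = 0.002311173 * 2501867427.200536 / 479001600 ≈ 0.012071

0.012071


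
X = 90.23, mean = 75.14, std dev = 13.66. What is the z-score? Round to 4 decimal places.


z = (X - mu) / sigma
X - mu = 90.23 - 75.14 = 15.09
z = 15.09 / 13.66 = 1509/1366 ≈ 1.104685

1.1047


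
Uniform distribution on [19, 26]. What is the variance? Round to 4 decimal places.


Var = (b-a)^2 / 12
(b-a)^2 = (26 - 19)^2 = 49
Var = 49/12 ≈ 4.083333

4.0833


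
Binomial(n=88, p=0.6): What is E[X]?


E[X] = n*p = 88 * 0.6 = 52.8

52.8


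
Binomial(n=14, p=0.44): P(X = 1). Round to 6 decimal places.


P = C(n,k) * p^k * (1-p)^(n-k)
C(14,1) = 14
p^k = 0.44^1 = 0.44
(1-p)^(n-k) = 0.56^13 ≈ 0.0005326530
P = 14 * 0.44 * 0.0005326530 ≈ 0.003281

0.003281


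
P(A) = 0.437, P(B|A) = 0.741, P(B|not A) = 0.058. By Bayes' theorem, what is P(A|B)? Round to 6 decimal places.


P(A|B) = P(B|A)*P(A) / P(B), P(B) = P(B|A)*P(A) + P(B|not A)*P(not A)
P(B|A)*P(A) = 0.741 * 0.437 = 0.323817
P(B|not A)*P(not A) = 0.058 * 0.563 = 0.032654
P(B) = 0.323817 + 0.032654 = 0.356471
P(A|B) = 0.323817 / 0.356471 ≈ 0.90839648

0.908396


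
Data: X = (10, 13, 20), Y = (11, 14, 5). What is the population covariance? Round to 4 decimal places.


Cov = (1/n)*sum((xi-xbar)(yi-ybar))
n = 3, xbar = 43/3 ≈ 14.333333, ybar = 30/3 = 10
sum((xi-xbar)(yi-ybar)) = -38
Cov = -38 / 3 = -38/3 ≈ -12.666667

-12.6667


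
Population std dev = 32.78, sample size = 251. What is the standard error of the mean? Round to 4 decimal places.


SE = sigma / sqrt(n)
sqrt(251) ≈ 15.842980
SE = 32.78 / 15.842980 ≈ 2.069055

2.0691


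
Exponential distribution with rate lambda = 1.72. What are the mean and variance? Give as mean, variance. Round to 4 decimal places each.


mean = 1/lam, var = 1/lam^2
mean = 1 / 1.72 = 25/43 ≈ 0.581395
lam^2 = 1.72^2 = 2.9584
var = 1 / 2.9584 = 625/1849 ≈ 0.338021

0.5814, 0.3380


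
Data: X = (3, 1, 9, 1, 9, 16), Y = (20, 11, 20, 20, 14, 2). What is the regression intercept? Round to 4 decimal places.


a = ybar - b*xbar, where b = sum((xi-xbar)(yi-ybar)) / sum((xi-xbar)^2)
n = 6, xbar = 39/6 = 6.5, ybar = 87/6 = 14.5
Sxy = sum((xi-xbar)(yi-ybar)) = -136.5
Sxx = sum((xi-xbar)^2) = 175.5
b = Sxy / Sxx = -7/9 ≈ -0.777778
a = 14.5 - (-0.777778) * 6.5 = 176/9 ≈ 19.555556

19.5556


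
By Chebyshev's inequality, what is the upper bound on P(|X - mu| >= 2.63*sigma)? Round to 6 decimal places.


P <= 1/k^2
k^2 = 2.63^2 = 6.9169
1/k^2 = 1 / 6.9169 ≈ 0.14457344

0.144573


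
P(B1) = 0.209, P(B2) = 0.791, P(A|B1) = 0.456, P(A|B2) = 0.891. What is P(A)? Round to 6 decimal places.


P(A) = P(A|B1)*P(B1) + P(A|B2)*P(B2)
P(A|B1)*P(B1) = 0.456 * 0.209 = 0.095304
P(A|B2)*P(B2) = 0.891 * 0.791 = 0.704781
P(A) = 0.095304 + 0.704781 = 0.800085

0.800085


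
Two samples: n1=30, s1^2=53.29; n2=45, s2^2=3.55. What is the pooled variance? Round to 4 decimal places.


sp^2 = ((n1-1)*s1^2 + (n2-1)*s2^2)/(n1+n2-2)
(n1-1)*s1^2 = 29 * 53.29 = 1545.41
(n2-1)*s2^2 = 44 * 3.55 = 156.2
numerator = 1545.41 + 156.2 = 1701.61
n1+n2-2 = 73
sp^2 = 1701.61 / 73 = 170161/7300 ≈ 23.309726

23.3097


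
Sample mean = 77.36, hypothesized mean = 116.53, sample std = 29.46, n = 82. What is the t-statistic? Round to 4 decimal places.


t = (xbar - mu0) / (s/sqrt(n))
xbar - mu0 = 77.36 - 116.53 = -39.17
sqrt(82) ≈ 9.05538514
s/sqrt(n) = 29.46 / 9.05538514 ≈ 3.25331276
t = -39.17 / 3.25331276 ≈ -12.040035

-12.0400


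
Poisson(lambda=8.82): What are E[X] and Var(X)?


E[X] = Var(X) = lambda = 8.82

8.82, 8.82


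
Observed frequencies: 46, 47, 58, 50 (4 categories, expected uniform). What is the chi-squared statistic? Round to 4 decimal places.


chi2 = sum((O-E)^2/E), E = total/4
total = 201, E = 201/4 = 50.25
(46 - 50.25)^2 / 50.25 = 18.0625 / 50.25 = 289/804 ≈ 0.359453
(47 - 50.25)^2 / 50.25 = 10.5625 / 50.25 = 169/804 ≈ 0.210199
(58 - 50.25)^2 / 50.25 = 60.0625 / 50.25 = 961/804 ≈ 1.195274
(50 - 50.25)^2 / 50.25 = 0.0625 / 50.25 = 1/804 ≈ 0.001244
chi2 = 355/201 ≈ 1.766169

1.7662


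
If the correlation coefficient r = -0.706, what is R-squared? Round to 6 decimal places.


R^2 = r^2 = (-0.706)^2 = 0.498436

0.498436


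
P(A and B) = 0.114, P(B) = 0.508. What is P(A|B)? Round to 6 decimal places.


P(A|B) = P(A and B) / P(B) = 0.114 / 0.508 = 57/254 ≈ 0.22440945

0.224409


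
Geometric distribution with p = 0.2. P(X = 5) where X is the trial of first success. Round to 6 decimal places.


P = (1-p)^(k-1) * p
(1-p)^(k-1) = 0.8^4 = 0.4096
P = 0.4096 * 0.2 = 0.08192

0.081920


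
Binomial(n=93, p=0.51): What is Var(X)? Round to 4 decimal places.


Var = n*p*(1-p) = 93 * 0.51 * 0.49 = 23.2407

23.2407


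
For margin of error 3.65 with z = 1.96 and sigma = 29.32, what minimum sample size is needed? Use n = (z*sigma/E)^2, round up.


z*sigma/E = 1.96 * 29.32 / 3.65 = 143668/9125 ≈ 15.744438
(z*sigma/E)^2 ≈ 247.887339
round up: n = 248

248


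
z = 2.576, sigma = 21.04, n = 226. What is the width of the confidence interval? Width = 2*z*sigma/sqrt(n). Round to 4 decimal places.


width = 2*z*sigma/sqrt(n)
2*z*sigma = 2 * 2.576 * 21.04 = 108.39808
sqrt(226) ≈ 15.033296
width = 108.39808 / 15.033296 ≈ 7.210533

7.2105


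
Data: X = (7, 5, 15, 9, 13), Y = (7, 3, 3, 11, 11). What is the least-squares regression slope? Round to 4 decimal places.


b = sum((xi-xbar)(yi-ybar)) / sum((xi-xbar)^2)
n = 5, xbar = 49/5 = 9.8, ybar = 35/5 = 7
Sxy = sum((xi-xbar)(yi-ybar)) = 8
Sxx = sum((xi-xbar)^2) = 68.8
b = Sxy / Sxx = 5/43 ≈ 0.116279

0.1163


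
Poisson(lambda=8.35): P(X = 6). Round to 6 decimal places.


P = e^(-lam) * lam^k / k!
e^(-8.35) ≈ 0.0002363965
lam^k = 8.35^6 ≈ 338936.899943
k! = 6! = 720
P = 0.0002363965 * 338936.899943 / 720 ≈ 0.111283

0.111283


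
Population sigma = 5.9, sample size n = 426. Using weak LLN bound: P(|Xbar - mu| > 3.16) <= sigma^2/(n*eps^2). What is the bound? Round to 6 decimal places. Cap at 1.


bound = min(1, sigma^2/(n*eps^2))
sigma^2 = 5.9^2 = 34.81
n*eps^2 = 426 * 3.16^2 = 426 * 9.9856 = 4253.8656
sigma^2/(n*eps^2) = 34.81 / 4253.8656 ≈ 0.00818315

0.008183


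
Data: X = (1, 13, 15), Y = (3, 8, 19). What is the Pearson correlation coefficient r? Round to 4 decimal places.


r = sum((xi-xbar)(yi-ybar)) / sqrt(sum((xi-xbar)^2) * sum((yi-ybar)^2))
n = 3, xbar = 29/3 ≈ 9.666667, ybar = 30/3 = 10
Sxy = sum((xi-xbar)(yi-ybar)) = 102
Sxx = sum((xi-xbar)^2) = 344/3 ≈ 114.666667
Syy = sum((yi-ybar)^2) = 134
sqrt(Sxx*Syy) ≈ 123.956982
r = Sxy / sqrt(Sxx*Syy) = 102 / 123.956982 ≈ 0.822866

0.8229


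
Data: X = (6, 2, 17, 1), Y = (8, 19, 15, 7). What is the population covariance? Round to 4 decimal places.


Cov = (1/n)*sum((xi-xbar)(yi-ybar))
n = 4, xbar = 26/4 = 6.5, ybar = 49/4 = 12.25
sum((xi-xbar)(yi-ybar)) = 29.5
Cov = 29.5 / 4 = 7.375

7.3750


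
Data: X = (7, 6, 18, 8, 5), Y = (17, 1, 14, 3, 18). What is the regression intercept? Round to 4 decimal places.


a = ybar - b*xbar, where b = sum((xi-xbar)(yi-ybar)) / sum((xi-xbar)^2)
n = 5, xbar = 44/5 = 8.8, ybar = 53/5 = 10.6
Sxy = sum((xi-xbar)(yi-ybar)) = 24.6
Sxx = sum((xi-xbar)^2) = 110.8
b = Sxy / Sxx = 123/554 ≈ 0.222022
a = 10.6 - 0.222022 * 8.8 = 2395/277 ≈ 8.646209

8.6462


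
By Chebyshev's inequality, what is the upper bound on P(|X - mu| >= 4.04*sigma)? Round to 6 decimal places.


P <= 1/k^2
k^2 = 4.04^2 = 16.3216
1/k^2 = 1 / 16.3216 ≈ 0.06126850

0.061269


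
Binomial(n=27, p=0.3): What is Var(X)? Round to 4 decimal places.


Var = n*p*(1-p) = 27 * 0.3 * 0.7 = 5.67

5.6700


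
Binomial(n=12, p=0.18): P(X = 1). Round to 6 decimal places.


P = C(n,k) * p^k * (1-p)^(n-k)
C(12,1) = 12
p^k = 0.18^1 = 0.18
(1-p)^(n-k) = 0.82^11 ≈ 0.1127074
P = 12 * 0.18 * 0.1127074 ≈ 0.243448

0.243448


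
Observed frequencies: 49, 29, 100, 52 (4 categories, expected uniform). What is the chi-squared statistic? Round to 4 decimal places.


chi2 = sum((O-E)^2/E), E = total/4
total = 230, E = 230/4 = 57.5
(49 - 57.5)^2 / 57.5 = 72.25 / 57.5 = 289/230 ≈ 1.256522
(29 - 57.5)^2 / 57.5 = 812.25 / 57.5 = 3249/230 ≈ 14.126087
(100 - 57.5)^2 / 57.5 = 1806.25 / 57.5 = 1445/46 ≈ 31.413043
(52 - 57.5)^2 / 57.5 = 30.25 / 57.5 = 121/230 ≈ 0.526087
chi2 = 5442/115 ≈ 47.321739

47.3217


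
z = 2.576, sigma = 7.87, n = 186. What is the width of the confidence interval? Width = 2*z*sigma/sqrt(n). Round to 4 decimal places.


width = 2*z*sigma/sqrt(n)
2*z*sigma = 2 * 2.576 * 7.87 = 40.54624
sqrt(186) ≈ 13.638182
width = 40.54624 / 13.638182 ≈ 2.972995

2.9730


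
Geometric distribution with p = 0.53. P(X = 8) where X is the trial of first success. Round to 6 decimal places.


P = (1-p)^(k-1) * p
(1-p)^(k-1) = 0.47^7 ≈ 0.005066231
P = 0.005066231 * 0.53 ≈ 0.002685103

0.002685


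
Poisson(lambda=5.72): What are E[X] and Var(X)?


E[X] = Var(X) = lambda = 5.72

5.72, 5.72


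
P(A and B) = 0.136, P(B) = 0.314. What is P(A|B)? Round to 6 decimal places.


P(A|B) = P(A and B) / P(B) = 0.136 / 0.314 = 68/157 ≈ 0.43312102

0.433121


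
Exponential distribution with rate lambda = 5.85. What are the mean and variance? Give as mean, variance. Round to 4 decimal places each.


mean = 1/lam, var = 1/lam^2
mean = 1 / 5.85 = 20/117 ≈ 0.170940
lam^2 = 5.85^2 = 34.2225
var = 1 / 34.2225 ≈ 0.029221

0.1709, 0.0292


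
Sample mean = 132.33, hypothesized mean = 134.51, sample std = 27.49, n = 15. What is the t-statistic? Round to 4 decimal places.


t = (xbar - mu0) / (s/sqrt(n))
xbar - mu0 = 132.33 - 134.51 = -2.18
sqrt(15) ≈ 3.87298335
s/sqrt(n) = 27.49 / 3.87298335 ≈ 7.09788748
t = -2.18 / 7.09788748 ≈ -0.307134

-0.3071


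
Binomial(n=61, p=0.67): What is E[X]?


E[X] = n*p = 61 * 0.67 = 40.87

40.87


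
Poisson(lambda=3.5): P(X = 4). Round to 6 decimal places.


P = e^(-lam) * lam^k / k!
e^(-3.5) ≈ 0.03019738
lam^k = 3.5^4 = 150.0625
k! = 4! = 24
P = 0.03019738 * 150.0625 / 24 ≈ 0.188812

0.188812


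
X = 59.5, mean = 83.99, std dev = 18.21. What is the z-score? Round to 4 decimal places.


z = (X - mu) / sigma
X - mu = 59.5 - 83.99 = -24.49
z = -24.49 / 18.21 = -2449/1821 ≈ -1.344865

-1.3449


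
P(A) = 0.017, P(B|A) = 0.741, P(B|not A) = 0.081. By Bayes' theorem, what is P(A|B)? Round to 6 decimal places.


P(A|B) = P(B|A)*P(A) / P(B), P(B) = P(B|A)*P(A) + P(B|not A)*P(not A)
P(B|A)*P(A) = 0.741 * 0.017 = 0.012597
P(B|not A)*P(not A) = 0.081 * 0.983 = 0.079623
P(B) = 0.012597 + 0.079623 = 0.09222
P(A|B) = 0.012597 / 0.09222 ≈ 0.13659727

0.136597


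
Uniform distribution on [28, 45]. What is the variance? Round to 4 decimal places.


Var = (b-a)^2 / 12
(b-a)^2 = (45 - 28)^2 = 289
Var = 289/12 ≈ 24.083333

24.0833


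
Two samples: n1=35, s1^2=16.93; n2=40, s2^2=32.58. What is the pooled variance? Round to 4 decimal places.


sp^2 = ((n1-1)*s1^2 + (n2-1)*s2^2)/(n1+n2-2)
(n1-1)*s1^2 = 34 * 16.93 = 575.62
(n2-1)*s2^2 = 39 * 32.58 = 1270.62
numerator = 575.62 + 1270.62 = 1846.24
n1+n2-2 = 73
sp^2 = 1846.24 / 73 = 46156/1825 ≈ 25.290959

25.2910


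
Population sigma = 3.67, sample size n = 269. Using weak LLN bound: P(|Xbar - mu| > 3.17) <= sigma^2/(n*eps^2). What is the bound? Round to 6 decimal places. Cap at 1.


bound = min(1, sigma^2/(n*eps^2))
sigma^2 = 3.67^2 = 13.4689
n*eps^2 = 269 * 3.17^2 = 269 * 10.0489 = 2703.1541
sigma^2/(n*eps^2) = 13.4689 / 2703.1541 ≈ 0.00498266

0.004983


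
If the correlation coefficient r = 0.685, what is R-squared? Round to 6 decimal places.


R^2 = r^2 = (0.685)^2 = 0.469225

0.469225


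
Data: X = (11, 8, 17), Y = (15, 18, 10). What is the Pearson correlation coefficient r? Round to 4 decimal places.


r = sum((xi-xbar)(yi-ybar)) / sqrt(sum((xi-xbar)^2) * sum((yi-ybar)^2))
n = 3, xbar = 36/3 = 12, ybar = 43/3 ≈ 14.333333
Sxy = sum((xi-xbar)(yi-ybar)) = -37
Sxx = sum((xi-xbar)^2) = 42
Syy = sum((yi-ybar)^2) = 98/3 ≈ 32.666667
sqrt(Sxx*Syy) ≈ 37.040518
r = Sxy / sqrt(Sxx*Syy) = -37 / 37.040518 ≈ -0.998906

-0.9989


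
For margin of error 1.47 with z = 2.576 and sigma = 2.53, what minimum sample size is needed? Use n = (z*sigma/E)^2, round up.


z*sigma/E = 2.576 * 2.53 / 1.47 = 11638/2625 ≈ 4.433524
(z*sigma/E)^2 ≈ 19.656133
round up: n = 20

20


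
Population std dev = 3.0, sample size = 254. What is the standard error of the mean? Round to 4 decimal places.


SE = sigma / sqrt(n)
sqrt(254) ≈ 15.937377
SE = 3.0 / 15.937377 ≈ 0.188237

0.1882


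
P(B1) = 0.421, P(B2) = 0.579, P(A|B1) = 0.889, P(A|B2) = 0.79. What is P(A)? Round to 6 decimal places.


P(A) = P(A|B1)*P(B1) + P(A|B2)*P(B2)
P(A|B1)*P(B1) = 0.889 * 0.421 = 0.374269
P(A|B2)*P(B2) = 0.79 * 0.579 = 0.45741
P(A) = 0.374269 + 0.45741 = 0.831679

0.831679


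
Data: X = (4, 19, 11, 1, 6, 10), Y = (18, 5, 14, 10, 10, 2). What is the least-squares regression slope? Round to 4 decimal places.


b = sum((xi-xbar)(yi-ybar)) / sum((xi-xbar)^2)
n = 6, xbar = 51/6 = 8.5, ybar = 59/6 ≈ 9.833333
Sxy = sum((xi-xbar)(yi-ybar)) = -90.5
Sxx = sum((xi-xbar)^2) = 201.5
b = Sxy / Sxx = -181/403 ≈ -0.449132

-0.4491


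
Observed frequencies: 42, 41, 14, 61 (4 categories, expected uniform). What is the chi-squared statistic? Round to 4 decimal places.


chi2 = sum((O-E)^2/E), E = total/4
total = 158, E = 158/4 = 39.5
(42 - 39.5)^2 / 39.5 = 6.25 / 39.5 = 25/158 ≈ 0.158228
(41 - 39.5)^2 / 39.5 = 2.25 / 39.5 = 9/158 ≈ 0.056962
(14 - 39.5)^2 / 39.5 = 650.25 / 39.5 = 2601/158 ≈ 16.462025
(61 - 39.5)^2 / 39.5 = 462.25 / 39.5 = 1849/158 ≈ 11.702532
chi2 = 2242/79 ≈ 28.379747

28.3797


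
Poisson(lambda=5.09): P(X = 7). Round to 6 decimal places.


P = e^(-lam) * lam^k / k!
e^(-5.09) ≈ 0.006158020
lam^k = 5.09^7 ≈ 88516.549537
k! = 7! = 5040
P = 0.006158020 * 88516.549537 / 5040 ≈ 0.108152

0.108152


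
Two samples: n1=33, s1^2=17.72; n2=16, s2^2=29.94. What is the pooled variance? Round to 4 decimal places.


sp^2 = ((n1-1)*s1^2 + (n2-1)*s2^2)/(n1+n2-2)
(n1-1)*s1^2 = 32 * 17.72 = 567.04
(n2-1)*s2^2 = 15 * 29.94 = 449.1
numerator = 567.04 + 449.1 = 1016.14
n1+n2-2 = 47
sp^2 = 1016.14 / 47 = 21.62

21.6200


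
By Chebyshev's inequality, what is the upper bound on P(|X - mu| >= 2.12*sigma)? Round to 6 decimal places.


P <= 1/k^2
k^2 = 2.12^2 = 4.4944
1/k^2 = 1 / 4.4944 = 625/2809 ≈ 0.22249911

0.222499


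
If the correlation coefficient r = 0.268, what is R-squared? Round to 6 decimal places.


R^2 = r^2 = (0.268)^2 = 0.071824

0.071824


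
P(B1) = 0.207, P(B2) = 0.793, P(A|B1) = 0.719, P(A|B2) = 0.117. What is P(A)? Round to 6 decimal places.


P(A) = P(A|B1)*P(B1) + P(A|B2)*P(B2)
P(A|B1)*P(B1) = 0.719 * 0.207 = 0.148833
P(A|B2)*P(B2) = 0.117 * 0.793 = 0.092781
P(A) = 0.148833 + 0.092781 = 0.241614

0.241614


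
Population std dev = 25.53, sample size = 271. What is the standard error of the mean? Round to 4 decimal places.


SE = sigma / sqrt(n)
sqrt(271) ≈ 16.462078
SE = 25.53 / 16.462078 ≈ 1.550837

1.5508


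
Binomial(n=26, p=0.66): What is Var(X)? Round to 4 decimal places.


Var = n*p*(1-p) = 26 * 0.66 * 0.34 = 5.8344

5.8344


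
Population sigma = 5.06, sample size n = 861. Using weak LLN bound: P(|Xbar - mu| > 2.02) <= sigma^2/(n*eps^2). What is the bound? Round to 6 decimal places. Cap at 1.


bound = min(1, sigma^2/(n*eps^2))
sigma^2 = 5.06^2 = 25.6036
n*eps^2 = 861 * 2.02^2 = 861 * 4.0804 = 3513.2244
sigma^2/(n*eps^2) = 25.6036 / 3513.2244 ≈ 0.00728778

0.007288


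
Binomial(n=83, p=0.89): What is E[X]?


E[X] = n*p = 83 * 0.89 = 73.87

73.87


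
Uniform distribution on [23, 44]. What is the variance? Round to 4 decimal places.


Var = (b-a)^2 / 12
(b-a)^2 = (44 - 23)^2 = 441
Var = 441/12 = 36.75

36.7500


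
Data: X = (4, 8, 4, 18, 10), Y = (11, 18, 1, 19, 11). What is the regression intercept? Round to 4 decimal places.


a = ybar - b*xbar, where b = sum((xi-xbar)(yi-ybar)) / sum((xi-xbar)^2)
n = 5, xbar = 44/5 = 8.8, ybar = 60/5 = 12
Sxy = sum((xi-xbar)(yi-ybar)) = 116
Sxx = sum((xi-xbar)^2) = 132.8
b = Sxy / Sxx = 145/166 ≈ 0.873494
a = 12 - 0.873494 * 8.8 = 358/83 ≈ 4.313253

4.3133


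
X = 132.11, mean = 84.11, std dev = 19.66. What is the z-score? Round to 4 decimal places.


z = (X - mu) / sigma
X - mu = 132.11 - 84.11 = 48
z = 48 / 19.66 = 2400/983 ≈ 2.441506

2.4415


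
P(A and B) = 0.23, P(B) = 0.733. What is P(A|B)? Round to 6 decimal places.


P(A|B) = P(A and B) / P(B) = 0.23 / 0.733 = 230/733 ≈ 0.31377899

0.313779


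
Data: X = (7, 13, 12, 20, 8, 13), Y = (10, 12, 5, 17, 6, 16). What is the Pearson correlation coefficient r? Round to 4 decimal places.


r = sum((xi-xbar)(yi-ybar)) / sqrt(sum((xi-xbar)^2) * sum((yi-ybar)^2))
n = 6, xbar = 73/6 ≈ 12.166667, ybar = 66/6 = 11
Sxy = sum((xi-xbar)(yi-ybar)) = 79
Sxx = sum((xi-xbar)^2) = 641/6 ≈ 106.833333
Syy = sum((yi-ybar)^2) = 124
sqrt(Sxx*Syy) ≈ 115.097060
r = Sxy / sqrt(Sxx*Syy) = 79 / 115.097060 ≈ 0.686377

0.6864


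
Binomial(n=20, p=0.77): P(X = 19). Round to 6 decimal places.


P = C(n,k) * p^k * (1-p)^(n-k)
C(20,19) = 20
p^k = 0.77^19 ≈ 0.006971461
(1-p)^(n-k) = 0.23^1 = 0.23
P = 20 * 0.006971461 * 0.23 ≈ 0.032069

0.032069


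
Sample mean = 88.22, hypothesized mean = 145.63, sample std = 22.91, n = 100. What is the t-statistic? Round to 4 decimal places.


t = (xbar - mu0) / (s/sqrt(n))
xbar - mu0 = 88.22 - 145.63 = -57.41
sqrt(100) = 10
s/sqrt(n) = 22.91 / 10 = 2.291
t = -57.41 / 2.291 = -57410/2291 ≈ -25.058926

-25.0589


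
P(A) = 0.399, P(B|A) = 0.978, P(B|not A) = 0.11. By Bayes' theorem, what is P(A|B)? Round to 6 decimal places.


P(A|B) = P(B|A)*P(A) / P(B), P(B) = P(B|A)*P(A) + P(B|not A)*P(not A)
P(B|A)*P(A) = 0.978 * 0.399 = 0.390222
P(B|not A)*P(not A) = 0.11 * 0.601 = 0.06611
P(B) = 0.390222 + 0.06611 = 0.456332
P(A|B) = 0.390222 / 0.456332 ≈ 0.85512741

0.855127


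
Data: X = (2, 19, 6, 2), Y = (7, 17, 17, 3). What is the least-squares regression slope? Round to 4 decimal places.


b = sum((xi-xbar)(yi-ybar)) / sum((xi-xbar)^2)
n = 4, xbar = 29/4 = 7.25, ybar = 44/4 = 11
Sxy = sum((xi-xbar)(yi-ybar)) = 126
Sxx = sum((xi-xbar)^2) = 194.75
b = Sxy / Sxx = 504/779 ≈ 0.646983

0.6470


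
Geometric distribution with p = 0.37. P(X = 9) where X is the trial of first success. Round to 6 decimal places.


P = (1-p)^(k-1) * p
(1-p)^(k-1) = 0.63^8 ≈ 0.02481558
P = 0.02481558 * 0.37 ≈ 0.009181764

0.009182


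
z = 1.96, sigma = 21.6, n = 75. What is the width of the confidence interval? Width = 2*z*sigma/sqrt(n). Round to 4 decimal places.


width = 2*z*sigma/sqrt(n)
2*z*sigma = 2 * 1.96 * 21.6 = 84.672
sqrt(75) ≈ 8.660254
width = 84.672 / 8.660254 ≈ 9.777080

9.7771


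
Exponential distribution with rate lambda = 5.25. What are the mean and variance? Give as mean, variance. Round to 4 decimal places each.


mean = 1/lam, var = 1/lam^2
mean = 1 / 5.25 = 4/21 ≈ 0.190476
lam^2 = 5.25^2 = 27.5625
var = 1 / 27.5625 = 16/441 ≈ 0.036281

0.1905, 0.0363


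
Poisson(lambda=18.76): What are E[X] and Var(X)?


E[X] = Var(X) = lambda = 18.76

18.76, 18.76


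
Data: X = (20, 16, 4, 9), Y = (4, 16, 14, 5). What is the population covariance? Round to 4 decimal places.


Cov = (1/n)*sum((xi-xbar)(yi-ybar))
n = 4, xbar = 49/4 = 12.25, ybar = 39/4 = 9.75
sum((xi-xbar)(yi-ybar)) = -40.75
Cov = -40.75 / 4 = -10.1875

-10.1875


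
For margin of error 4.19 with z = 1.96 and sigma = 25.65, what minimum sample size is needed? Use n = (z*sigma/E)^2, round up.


z*sigma/E = 1.96 * 25.65 / 4.19 = 25137/2095 ≈ 11.998568
(z*sigma/E)^2 ≈ 143.965635
round up: n = 144

144


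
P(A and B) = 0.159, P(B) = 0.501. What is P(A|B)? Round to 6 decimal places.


P(A|B) = P(A and B) / P(B) = 0.159 / 0.501 = 53/167 ≈ 0.31736527

0.317365


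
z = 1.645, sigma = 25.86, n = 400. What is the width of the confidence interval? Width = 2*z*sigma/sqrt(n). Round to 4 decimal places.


width = 2*z*sigma/sqrt(n)
2*z*sigma = 2 * 1.645 * 25.86 = 85.0794
sqrt(400) = 20
width = 85.0794 / 20 = 4.25397

4.2540


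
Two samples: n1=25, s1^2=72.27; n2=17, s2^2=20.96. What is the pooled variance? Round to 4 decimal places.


sp^2 = ((n1-1)*s1^2 + (n2-1)*s2^2)/(n1+n2-2)
(n1-1)*s1^2 = 24 * 72.27 = 1734.48
(n2-1)*s2^2 = 16 * 20.96 = 335.36
numerator = 1734.48 + 335.36 = 2069.84
n1+n2-2 = 40
sp^2 = 2069.84 / 40 = 51.746

51.7460


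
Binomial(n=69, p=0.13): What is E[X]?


E[X] = n*p = 69 * 0.13 = 8.97

8.97


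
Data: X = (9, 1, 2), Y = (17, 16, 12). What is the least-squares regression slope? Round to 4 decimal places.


b = sum((xi-xbar)(yi-ybar)) / sum((xi-xbar)^2)
n = 3, xbar = 12/3 = 4, ybar = 45/3 = 15
Sxy = sum((xi-xbar)(yi-ybar)) = 13
Sxx = sum((xi-xbar)^2) = 38
b = Sxy / Sxx = 13/38 ≈ 0.342105

0.3421


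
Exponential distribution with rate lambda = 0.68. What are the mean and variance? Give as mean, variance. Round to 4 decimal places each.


mean = 1/lam, var = 1/lam^2
mean = 1 / 0.68 = 25/17 ≈ 1.470588
lam^2 = 0.68^2 = 0.4624
var = 1 / 0.4624 = 625/289 ≈ 2.162630

1.4706, 2.1626


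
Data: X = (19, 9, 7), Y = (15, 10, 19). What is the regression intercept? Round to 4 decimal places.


a = ybar - b*xbar, where b = sum((xi-xbar)(yi-ybar)) / sum((xi-xbar)^2)
n = 3, xbar = 35/3 ≈ 11.666667, ybar = 44/3 ≈ 14.666667
Sxy = sum((xi-xbar)(yi-ybar)) = -16/3 ≈ -5.333333
Sxx = sum((xi-xbar)^2) = 248/3 ≈ 82.666667
b = Sxy / Sxx = -2/31 ≈ -0.064516
a = 14.666667 - (-0.064516) * 11.666667 = 478/31 ≈ 15.419355

15.4194


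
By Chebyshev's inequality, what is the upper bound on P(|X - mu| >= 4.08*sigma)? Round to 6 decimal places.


P <= 1/k^2
k^2 = 4.08^2 = 16.6464
1/k^2 = 1 / 16.6464 ≈ 0.06007305

0.060073


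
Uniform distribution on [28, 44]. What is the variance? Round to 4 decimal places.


Var = (b-a)^2 / 12
(b-a)^2 = (44 - 28)^2 = 256
Var = 256/12 ≈ 21.333333

21.3333


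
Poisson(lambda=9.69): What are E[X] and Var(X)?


E[X] = Var(X) = lambda = 9.69

9.69, 9.69


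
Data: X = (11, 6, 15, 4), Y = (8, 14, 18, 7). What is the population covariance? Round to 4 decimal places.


Cov = (1/n)*sum((xi-xbar)(yi-ybar))
n = 4, xbar = 36/4 = 9, ybar = 47/4 = 11.75
sum((xi-xbar)(yi-ybar)) = 47
Cov = 47 / 4 = 11.75

11.7500


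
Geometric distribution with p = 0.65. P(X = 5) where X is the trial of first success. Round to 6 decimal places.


P = (1-p)^(k-1) * p
(1-p)^(k-1) = 0.35^4 = 0.01500625
P = 0.01500625 * 0.65 ≈ 0.009754063

0.009754


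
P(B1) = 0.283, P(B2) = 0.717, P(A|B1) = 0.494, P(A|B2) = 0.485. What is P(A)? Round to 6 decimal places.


P(A) = P(A|B1)*P(B1) + P(A|B2)*P(B2)
P(A|B1)*P(B1) = 0.494 * 0.283 = 0.139802
P(A|B2)*P(B2) = 0.485 * 0.717 = 0.347745
P(A) = 0.139802 + 0.347745 = 0.487547

0.487547


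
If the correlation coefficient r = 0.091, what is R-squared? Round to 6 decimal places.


R^2 = r^2 = (0.091)^2 = 0.008281

0.008281


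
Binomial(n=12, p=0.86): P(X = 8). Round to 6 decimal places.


P = C(n,k) * p^k * (1-p)^(n-k)
C(12,8) = 495
p^k = 0.86^8 ≈ 0.2992179
(1-p)^(n-k) = 0.14^4 = 0.00038416
P = 495 * 0.2992179 * 0.00038416 ≈ 0.056899

0.056899


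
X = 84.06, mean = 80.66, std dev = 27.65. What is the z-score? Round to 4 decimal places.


z = (X - mu) / sigma
X - mu = 84.06 - 80.66 = 3.4
z = 3.4 / 27.65 = 68/553 ≈ 0.122966

0.1230


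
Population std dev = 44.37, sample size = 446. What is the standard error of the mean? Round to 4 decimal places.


SE = sigma / sqrt(n)
sqrt(446) ≈ 21.118712
SE = 44.37 / 21.118712 ≈ 2.100980

2.1010


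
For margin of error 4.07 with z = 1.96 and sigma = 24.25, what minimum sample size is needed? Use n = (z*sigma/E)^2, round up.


z*sigma/E = 1.96 * 24.25 / 4.07 = 4753/407 ≈ 11.678133
(z*sigma/E)^2 ≈ 136.378783
round up: n = 137

137


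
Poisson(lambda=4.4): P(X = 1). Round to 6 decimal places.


P = e^(-lam) * lam^k / k!
e^(-4.4) ≈ 0.01227734
lam^k = 4.4^1 = 4.4
k! = 1! = 1
P = 0.01227734 * 4.4 / 1 ≈ 0.054020

0.054020


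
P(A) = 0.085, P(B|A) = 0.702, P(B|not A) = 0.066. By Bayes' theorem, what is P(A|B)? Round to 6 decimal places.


P(A|B) = P(B|A)*P(A) / P(B), P(B) = P(B|A)*P(A) + P(B|not A)*P(not A)
P(B|A)*P(A) = 0.702 * 0.085 = 0.05967
P(B|not A)*P(not A) = 0.066 * 0.915 = 0.06039
P(B) = 0.05967 + 0.06039 = 0.12006
P(A|B) = 0.05967 / 0.12006 = 663/1334 ≈ 0.49700150

0.497001


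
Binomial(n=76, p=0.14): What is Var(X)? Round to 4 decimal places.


Var = n*p*(1-p) = 76 * 0.14 * 0.86 = 9.1504

9.1504


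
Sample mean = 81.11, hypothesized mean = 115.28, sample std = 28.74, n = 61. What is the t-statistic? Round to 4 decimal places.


t = (xbar - mu0) / (s/sqrt(n))
xbar - mu0 = 81.11 - 115.28 = -34.17
sqrt(61) ≈ 7.81024968
s/sqrt(n) = 28.74 / 7.81024968 ≈ 3.67977993
t = -34.17 / 3.67977993 ≈ -9.285881

-9.2859


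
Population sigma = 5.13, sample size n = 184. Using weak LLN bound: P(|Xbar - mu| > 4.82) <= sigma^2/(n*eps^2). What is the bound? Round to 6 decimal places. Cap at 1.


bound = min(1, sigma^2/(n*eps^2))
sigma^2 = 5.13^2 = 26.3169
n*eps^2 = 184 * 4.82^2 = 184 * 23.2324 = 4274.7616
sigma^2/(n*eps^2) = 26.3169 / 4274.7616 ≈ 0.00615634

0.006156


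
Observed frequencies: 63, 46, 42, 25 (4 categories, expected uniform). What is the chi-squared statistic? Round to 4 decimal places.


chi2 = sum((O-E)^2/E), E = total/4
total = 176, E = 176/4 = 44
(63 - 44)^2 / 44 = 361 / 44 = 361/44 ≈ 8.204545
(46 - 44)^2 / 44 = 4 / 44 = 1/11 ≈ 0.090909
(42 - 44)^2 / 44 = 4 / 44 = 1/11 ≈ 0.090909
(25 - 44)^2 / 44 = 361 / 44 = 361/44 ≈ 8.204545
chi2 = 365/22 ≈ 16.590909

16.5909


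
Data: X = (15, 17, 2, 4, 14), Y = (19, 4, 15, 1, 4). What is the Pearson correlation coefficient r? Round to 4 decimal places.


r = sum((xi-xbar)(yi-ybar)) / sqrt(sum((xi-xbar)^2) * sum((yi-ybar)^2))
n = 5, xbar = 52/5 = 10.4, ybar = 43/5 = 8.6
Sxy = sum((xi-xbar)(yi-ybar)) = -4.2
Sxx = sum((xi-xbar)^2) = 189.2
Syy = sum((yi-ybar)^2) = 249.2
sqrt(Sxx*Syy) ≈ 217.137376
r = Sxy / sqrt(Sxx*Syy) = -4.2 / 217.137376 ≈ -0.019343

-0.0193


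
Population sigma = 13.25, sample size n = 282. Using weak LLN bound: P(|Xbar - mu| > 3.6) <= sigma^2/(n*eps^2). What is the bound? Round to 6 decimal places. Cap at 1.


bound = min(1, sigma^2/(n*eps^2))
sigma^2 = 13.25^2 = 175.5625
n*eps^2 = 282 * 3.6^2 = 282 * 12.96 = 3654.72
sigma^2/(n*eps^2) = 175.5625 / 3654.72 ≈ 0.04803720

0.048037


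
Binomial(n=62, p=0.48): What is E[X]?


E[X] = n*p = 62 * 0.48 = 29.76

29.76


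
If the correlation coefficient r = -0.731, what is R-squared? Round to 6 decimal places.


R^2 = r^2 = (-0.731)^2 = 0.534361

0.534361


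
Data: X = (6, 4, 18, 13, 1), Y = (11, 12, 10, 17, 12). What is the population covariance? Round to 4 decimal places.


Cov = (1/n)*sum((xi-xbar)(yi-ybar))
n = 5, xbar = 42/5 = 8.4, ybar = 62/5 = 12.4
sum((xi-xbar)(yi-ybar)) = 6.2
Cov = 6.2 / 5 = 1.24

1.2400


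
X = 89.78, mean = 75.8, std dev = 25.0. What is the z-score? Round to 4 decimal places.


z = (X - mu) / sigma
X - mu = 89.78 - 75.8 = 13.98
z = 13.98 / 25.0 = 0.5592

0.5592


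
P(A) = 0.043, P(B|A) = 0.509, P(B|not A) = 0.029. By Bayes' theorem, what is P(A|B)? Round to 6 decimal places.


P(A|B) = P(B|A)*P(A) / P(B), P(B) = P(B|A)*P(A) + P(B|not A)*P(not A)
P(B|A)*P(A) = 0.509 * 0.043 = 0.021887
P(B|not A)*P(not A) = 0.029 * 0.957 = 0.027753
P(B) = 0.021887 + 0.027753 = 0.04964
P(A|B) = 0.021887 / 0.04964 ≈ 0.44091459

0.440915


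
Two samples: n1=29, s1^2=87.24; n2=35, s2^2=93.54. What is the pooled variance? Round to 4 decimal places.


sp^2 = ((n1-1)*s1^2 + (n2-1)*s2^2)/(n1+n2-2)
(n1-1)*s1^2 = 28 * 87.24 = 2442.72
(n2-1)*s2^2 = 34 * 93.54 = 3180.36
numerator = 2442.72 + 3180.36 = 5623.08
n1+n2-2 = 62
sp^2 = 5623.08 / 62 = 140577/1550 ≈ 90.694839

90.6948


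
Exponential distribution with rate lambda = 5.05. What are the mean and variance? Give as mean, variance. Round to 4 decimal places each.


mean = 1/lam, var = 1/lam^2
mean = 1 / 5.05 = 20/101 ≈ 0.198020
lam^2 = 5.05^2 = 25.5025
var = 1 / 25.5025 ≈ 0.039212

0.1980, 0.0392


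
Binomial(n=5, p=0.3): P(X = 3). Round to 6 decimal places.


P = C(n,k) * p^k * (1-p)^(n-k)
C(5,3) = 10
p^k = 0.3^3 = 0.027
(1-p)^(n-k) = 0.7^2 = 0.49
P = 10 * 0.027 * 0.49 = 0.1323

0.132300


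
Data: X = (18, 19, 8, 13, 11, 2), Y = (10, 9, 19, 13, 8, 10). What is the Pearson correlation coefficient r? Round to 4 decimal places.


r = sum((xi-xbar)(yi-ybar)) / sqrt(sum((xi-xbar)^2) * sum((yi-ybar)^2))
n = 6, xbar = 71/6 ≈ 11.833333, ybar = 69/6 = 11.5
Sxy = sum((xi-xbar)(yi-ybar)) = -36.5
Sxx = sum((xi-xbar)^2) = 1217/6 ≈ 202.833333
Syy = sum((yi-ybar)^2) = 81.5
sqrt(Sxx*Syy) ≈ 128.572612
r = Sxy / sqrt(Sxx*Syy) = -36.5 / 128.572612 ≈ -0.283886

-0.2839


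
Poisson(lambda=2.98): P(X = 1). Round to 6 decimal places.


P = e^(-lam) * lam^k / k!
e^(-2.98) ≈ 0.05079283
lam^k = 2.98^1 = 2.98
k! = 1! = 1
P = 0.05079283 * 2.98 / 1 ≈ 0.151363

0.151363


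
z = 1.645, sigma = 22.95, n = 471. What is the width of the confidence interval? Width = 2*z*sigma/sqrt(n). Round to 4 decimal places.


width = 2*z*sigma/sqrt(n)
2*z*sigma = 2 * 1.645 * 22.95 = 75.5055
sqrt(471) ≈ 21.702534
width = 75.5055 / 21.702534 ≈ 3.479110

3.4791
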